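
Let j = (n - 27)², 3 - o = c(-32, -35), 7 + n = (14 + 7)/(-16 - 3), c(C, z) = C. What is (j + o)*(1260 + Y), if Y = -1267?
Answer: -3202668/361 ≈ -8871.7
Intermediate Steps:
n = -154/19 (n = -7 + (14 + 7)/(-16 - 3) = -7 + 21/(-19) = -7 + 21*(-1/19) = -7 - 21/19 = -154/19 ≈ -8.1053)
o = 35 (o = 3 - 1*(-32) = 3 + 32 = 35)
j = 444889/361 (j = (-154/19 - 27)² = (-667/19)² = 444889/361 ≈ 1232.4)
(j + o)*(1260 + Y) = (444889/361 + 35)*(1260 - 1267) = (457524/361)*(-7) = -3202668/361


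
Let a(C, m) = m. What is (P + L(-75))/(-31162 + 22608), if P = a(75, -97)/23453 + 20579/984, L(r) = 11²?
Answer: -3274951831/197407090608 ≈ -0.016590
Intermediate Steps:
L(r) = 121
P = 482543839/23077752 (P = -97/23453 + 20579/984 = 482543839/23077752 ≈ 20.909)
(P + L(-75))/(-31162 + 22608) = (482543839/23077752 + 121)/(-31162 + 22608) = (3274951831/23077752)/(-8554) = (3274951831/23077752)*(-1/8554) = -3274951831/197407090608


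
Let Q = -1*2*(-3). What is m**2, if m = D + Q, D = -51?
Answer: 2025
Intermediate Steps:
Q = 6 (Q = -2*(-3) = 6)
m = -45 (m = -51 + 6 = -45)
m**2 = (-45)**2 = 2025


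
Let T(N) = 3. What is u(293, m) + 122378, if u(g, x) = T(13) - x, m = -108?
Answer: 122489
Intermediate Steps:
u(g, x) = 3 - x
u(293, m) + 122378 = (3 - 1*(-108)) + 122378 = (3 + 108) + 122378 = 111 + 122378 = 122489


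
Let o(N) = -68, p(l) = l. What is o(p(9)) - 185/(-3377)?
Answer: -229451/3377 ≈ -67.945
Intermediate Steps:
o(p(9)) - 185/(-3377) = -68 - 185/(-3377) = -68 - 185*(-1)/3377 = -68 - 1*(-185/3377) = -68 + 185/3377 = -229451/3377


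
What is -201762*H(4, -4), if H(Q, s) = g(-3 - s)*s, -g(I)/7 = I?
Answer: -5649336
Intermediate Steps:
g(I) = -7*I
H(Q, s) = s*(21 + 7*s) (H(Q, s) = (-7*(-3 - s))*s = (21 + 7*s)*s = s*(21 + 7*s))
-201762*H(4, -4) = -1412334*(-4)*(3 - 4) = -1412334*(-4)*(-1) = -201762*28 = -5649336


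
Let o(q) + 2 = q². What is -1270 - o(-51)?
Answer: -3869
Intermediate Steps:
o(q) = -2 + q²
-1270 - o(-51) = -1270 - (-2 + (-51)²) = -1270 - (-2 + 2601) = -1270 - 1*2599 = -1270 - 2599 = -3869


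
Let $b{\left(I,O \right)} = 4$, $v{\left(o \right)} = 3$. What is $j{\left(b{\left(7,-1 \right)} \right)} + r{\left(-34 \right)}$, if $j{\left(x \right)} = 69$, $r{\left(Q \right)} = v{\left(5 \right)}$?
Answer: $72$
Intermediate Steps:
$r{\left(Q \right)} = 3$
$j{\left(b{\left(7,-1 \right)} \right)} + r{\left(-34 \right)} = 69 + 3 = 72$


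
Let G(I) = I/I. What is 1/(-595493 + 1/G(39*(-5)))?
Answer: -1/595492 ≈ -1.6793e-6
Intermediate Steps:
G(I) = 1
1/(-595493 + 1/G(39*(-5))) = 1/(-595493 + 1/1) = 1/(-595493 + 1) = 1/(-595492) = -1/595492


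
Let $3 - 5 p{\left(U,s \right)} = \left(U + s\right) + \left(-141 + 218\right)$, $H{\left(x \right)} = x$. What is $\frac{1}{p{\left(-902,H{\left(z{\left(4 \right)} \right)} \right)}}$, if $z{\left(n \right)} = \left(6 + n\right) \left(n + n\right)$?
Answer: $\frac{5}{748} \approx 0.0066845$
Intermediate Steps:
$z{\left(n \right)} = 2 n \left(6 + n\right)$ ($z{\left(n \right)} = \left(6 + n\right) 2 n = 2 n \left(6 + n\right)$)
$p{\left(U,s \right)} = - \frac{74}{5} - \frac{U}{5} - \frac{s}{5}$ ($p{\left(U,s \right)} = \frac{3}{5} - \frac{\left(U + s\right) + \left(-141 + 218\right)}{5} = \frac{3}{5} - \frac{\left(U + s\right) + 77}{5} = \frac{3}{5} - \frac{77 + U + s}{5} = \frac{3}{5} - \left(\frac{77}{5} + \frac{U}{5} + \frac{s}{5}\right) = - \frac{74}{5} - \frac{U}{5} - \frac{s}{5}$)
$\frac{1}{p{\left(-902,H{\left(z{\left(4 \right)} \right)} \right)}} = \frac{1}{- \frac{74}{5} - - \frac{902}{5} - \frac{2 \cdot 4 \left(6 + 4\right)}{5}} = \frac{1}{- \frac{74}{5} + \frac{902}{5} - \frac{2 \cdot 4 \cdot 10}{5}} = \frac{1}{- \frac{74}{5} + \frac{902}{5} - 16} = \frac{1}{\frac{748}{5}} = \frac{5}{748}$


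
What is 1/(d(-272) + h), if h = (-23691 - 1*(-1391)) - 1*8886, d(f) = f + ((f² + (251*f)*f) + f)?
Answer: 1/18612238 ≈ 5.3728e-8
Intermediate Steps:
d(f) = 2*f + 252*f² (d(f) = f + ((f² + 251*f²) + f) = f + (252*f² + f) = f + (f + 252*f²) = 2*f + 252*f²)
h = -31186 (h = (-23691 + 1391) - 8886 = -22300 - 8886 = -31186)
1/(d(-272) + h) = 1/(2*(-272)*(1 + 126*(-272)) - 31186) = 1/(2*(-272)*(1 - 34272) - 31186) = 1/(2*(-272)*(-34271) - 31186) = 1/(18643424 - 31186) = 1/18612238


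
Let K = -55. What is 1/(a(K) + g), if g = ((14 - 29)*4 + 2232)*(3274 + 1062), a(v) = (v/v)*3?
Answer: 1/9417795 ≈ 1.0618e-7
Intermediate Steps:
a(v) = 3 (a(v) = 1*3 = 3)
g = 9417792 (g = (-15*4 + 2232)*4336 = (-60 + 2232)*4336 = 2172*4336 = 9417792)
1/(a(K) + g) = 1/(3 + 9417792) = 1/9417795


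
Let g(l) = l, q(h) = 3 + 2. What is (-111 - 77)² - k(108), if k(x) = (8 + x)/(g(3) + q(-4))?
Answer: 70659/2 ≈ 35330.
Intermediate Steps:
q(h) = 5
k(x) = 1 + x/8 (k(x) = (8 + x)/(3 + 5) = (8 + x)/8 = (8 + x)*(⅛) = 1 + x/8)
(-111 - 77)² - k(108) = (-111 - 77)² - (1 + (⅛)*108) = (-188)² - (1 + 27/2) = 35344 - 1*29/2 = 35344 - 29/2 = 70659/2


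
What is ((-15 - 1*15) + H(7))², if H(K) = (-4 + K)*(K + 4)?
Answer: 9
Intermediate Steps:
H(K) = (-4 + K)*(4 + K)
((-15 - 1*15) + H(7))² = ((-15 - 1*15) + (-16 + 7²))² = ((-15 - 15) + (-16 + 49))² = (-30 + 33)² = 3² = 9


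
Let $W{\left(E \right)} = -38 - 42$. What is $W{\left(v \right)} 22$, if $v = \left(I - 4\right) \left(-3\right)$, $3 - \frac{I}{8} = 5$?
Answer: $-1760$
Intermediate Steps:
$I = -16$ ($I = 24 - 40 = -16$)
$v = 60$ ($v = \left(-16 - 4\right) \left(-3\right) = \left(-20\right) \left(-3\right) = 60$)
$W{\left(E \right)} = -80$
$W{\left(v \right)} 22 = \left(-80\right) 22 = -1760$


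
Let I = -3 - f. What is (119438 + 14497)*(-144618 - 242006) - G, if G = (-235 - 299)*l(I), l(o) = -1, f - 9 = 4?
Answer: -51782485974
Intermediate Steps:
f = 13 (f = 9 + 4 = 13)
I = -16 (I = -3 - 1*13 = -3 - 13 = -16)
G = 534 (G = (-235 - 299)*(-1) = -534*(-1) = 534)
(119438 + 14497)*(-144618 - 242006) - G = (119438 + 14497)*(-144618 - 242006) - 1*534 = 133935*(-386624) - 534 = -51782485440 - 534 = -51782485974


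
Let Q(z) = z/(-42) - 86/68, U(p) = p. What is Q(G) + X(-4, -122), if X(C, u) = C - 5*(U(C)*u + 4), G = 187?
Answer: -881689/357 ≈ -2469.7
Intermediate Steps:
X(C, u) = -20 + C - 5*C*u (X(C, u) = C - 5*(C*u + 4) = C - 5*(4 + C*u) = C + (-20 - 5*C*u) = -20 + C - 5*C*u)
Q(z) = -43/34 - z/42 (Q(z) = z*(-1/42) - 86*1/68 = -z/42 - 43/34 = -43/34 - z/42)
Q(G) + X(-4, -122) = (-43/34 - 1/42*187) + (-20 - 4 - 5*(-4)*(-122)) = (-43/34 - 187/42) + (-20 - 4 - 2440) = -2041/357 - 2464 = -881689/357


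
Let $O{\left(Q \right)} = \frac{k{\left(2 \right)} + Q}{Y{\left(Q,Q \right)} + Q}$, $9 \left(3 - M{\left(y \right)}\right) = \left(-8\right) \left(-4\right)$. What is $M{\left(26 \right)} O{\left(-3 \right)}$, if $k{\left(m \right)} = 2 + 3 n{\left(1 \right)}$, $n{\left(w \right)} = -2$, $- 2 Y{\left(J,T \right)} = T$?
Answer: $- \frac{70}{27} \approx -2.5926$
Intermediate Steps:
$Y{\left(J,T \right)} = - \frac{T}{2}$
$k{\left(m \right)} = -4$ ($k{\left(m \right)} = 2 + 3 \left(-2\right) = 2 - 6 = -4$)
$M{\left(y \right)} = - \frac{5}{9}$ ($M{\left(y \right)} = 3 - \frac{\left(-8\right) \left(-4\right)}{9} = 3 - \frac{32}{9} = - \frac{5}{9}$)
$O{\left(Q \right)} = \frac{2 \left(-4 + Q\right)}{Q}$ ($O{\left(Q \right)} = \frac{-4 + Q}{- \frac{Q}{2} + Q} = \frac{-4 + Q}{\frac{1}{2} Q} = \left(-4 + Q\right) \frac{2}{Q} = \frac{2 \left(-4 + Q\right)}{Q}$)
$M{\left(26 \right)} O{\left(-3 \right)} = - \frac{5 \left(2 - \frac{8}{-3}\right)}{9} = - \frac{5 \left(2 - - \frac{8}{3}\right)}{9} = - \frac{5 \left(2 + \frac{8}{3}\right)}{9} = \left(- \frac{5}{9}\right) \frac{14}{3} = - \frac{70}{27}$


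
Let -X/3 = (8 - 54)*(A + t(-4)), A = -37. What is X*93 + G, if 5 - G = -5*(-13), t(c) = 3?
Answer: -436416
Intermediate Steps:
G = -60 (G = 5 - (-5)*(-13) = 5 - 1*65 = 5 - 65 = -60)
X = -4692 (X = -3*(8 - 54)*(-37 + 3) = -(-138)*(-34) = -3*1564 = -4692)
X*93 + G = -4692*93 - 60 = -436356 - 60 = -436416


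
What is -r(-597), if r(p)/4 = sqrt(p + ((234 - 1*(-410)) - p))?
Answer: -8*sqrt(161) ≈ -101.51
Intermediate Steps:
r(p) = 8*sqrt(161) (r(p) = 4*sqrt(p + ((234 - 1*(-410)) - p)) = 4*sqrt(p + ((234 + 410) - p)) = 4*sqrt(p + (644 - p)) = 4*sqrt(644) = 4*(2*sqrt(161)) = 8*sqrt(161))
-r(-597) = -8*sqrt(161)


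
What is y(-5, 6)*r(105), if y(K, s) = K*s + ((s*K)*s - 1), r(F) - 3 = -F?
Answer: 21522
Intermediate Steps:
r(F) = 3 - F
y(K, s) = -1 + K*s + K*s² (y(K, s) = K*s + ((K*s)*s - 1) = K*s + (K*s² - 1) = K*s + (-1 + K*s²) = -1 + K*s + K*s²)
y(-5, 6)*r(105) = (-1 - 5*6 - 5*6²)*(3 - 1*105) = (-1 - 30 - 5*36)*(3 - 105) = (-1 - 30 - 180)*(-102) = -211*(-102) = 21522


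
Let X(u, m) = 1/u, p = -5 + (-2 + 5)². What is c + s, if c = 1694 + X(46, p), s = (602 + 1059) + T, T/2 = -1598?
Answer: 7315/46 ≈ 159.02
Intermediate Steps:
p = 4 (p = -5 + 3² = -5 + 9 = 4)
T = -3196 (T = 2*(-1598) = -3196)
s = -1535 (s = (602 + 1059) - 3196 = 1661 - 3196 = -1535)
c = 77925/46 (c = 1694 + 1/46 = 77925/46 ≈ 1694.0)
c + s = 77925/46 - 1535 = 7315/46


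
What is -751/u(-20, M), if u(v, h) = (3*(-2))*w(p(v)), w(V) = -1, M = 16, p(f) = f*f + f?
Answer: -751/6 ≈ -125.17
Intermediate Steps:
p(f) = f + f**2 (p(f) = f**2 + f = f + f**2)
u(v, h) = 6 (u(v, h) = (3*(-2))*(-1) = -6*(-1) = 6)
-751/u(-20, M) = -751/6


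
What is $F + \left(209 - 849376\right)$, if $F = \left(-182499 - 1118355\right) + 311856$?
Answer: $-1838165$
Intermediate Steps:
$F = -988998$ ($F = -1300854 + 311856 = -988998$)
$F + \left(209 - 849376\right) = -988998 + \left(209 - 849376\right) = -988998 - 849167 = -1838165$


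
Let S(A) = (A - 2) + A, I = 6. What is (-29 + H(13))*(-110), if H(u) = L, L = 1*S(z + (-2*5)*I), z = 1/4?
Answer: 16555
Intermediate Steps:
z = ¼ (z = 1*(¼) = ¼ ≈ 0.25000)
S(A) = -2 + 2*A (S(A) = (-2 + A) + A = -2 + 2*A)
L = -243/2 (L = 1*(-2 + 2*(¼ - 2*5*6)) = 1*(-2 + 2*(¼ - 10*6)) = 1*(-2 + 2*(¼ - 60)) = 1*(-2 + 2*(-239/4)) = 1*(-2 - 239/2) = 1*(-243/2) = -243/2 ≈ -121.50)
H(u) = -243/2
(-29 + H(13))*(-110) = (-29 - 243/2)*(-110) = -301/2*(-110) = 16555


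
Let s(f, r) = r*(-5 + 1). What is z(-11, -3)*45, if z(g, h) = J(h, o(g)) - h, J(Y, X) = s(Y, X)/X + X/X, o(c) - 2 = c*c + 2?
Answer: 0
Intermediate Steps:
o(c) = 4 + c² (o(c) = 2 + (c*c + 2) = 2 + (c² + 2) = 2 + (2 + c²) = 4 + c²)
s(f, r) = -4*r (s(f, r) = r*(-4) = -4*r)
J(Y, X) = -3 (J(Y, X) = (-4*X)/X + X/X = -4 + 1 = -3)
z(g, h) = -3 - h
z(-11, -3)*45 = (-3 - 1*(-3))*45 = (-3 + 3)*45 = 0*45 = 0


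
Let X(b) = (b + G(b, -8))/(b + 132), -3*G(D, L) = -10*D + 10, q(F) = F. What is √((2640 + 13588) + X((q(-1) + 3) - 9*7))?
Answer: √736077093/213 ≈ 127.37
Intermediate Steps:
G(D, L) = -10/3 + 10*D/3 (G(D, L) = -(-10*D + 10)/3 = -(10 - 10*D)/3 = -10/3 + 10*D/3)
X(b) = (-10/3 + 13*b/3)/(132 + b) (X(b) = (b + (-10/3 + 10*b/3))/(b + 132) = (-10/3 + 13*b/3)/(132 + b))
√((2640 + 13588) + X((q(-1) + 3) - 9*7)) = √((2640 + 13588) + (-10 + 13*((-1 + 3) - 9*7))/(3*(132 + ((-1 + 3) - 9*7)))) = √(16228 + (-10 + 13*(2 - 63))/(3*(132 + (2 - 63)))) = √(16228 + (-10 + 13*(-61))/(3*(132 - 61))) = √(16228 + (⅓)*(-10 - 793)/71) = √(16228 + (⅓)*(1/71)*(-803)) = √(16228 - 803/213) = √(3455761/213) = √736077093/213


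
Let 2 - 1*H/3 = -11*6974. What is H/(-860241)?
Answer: -76716/286747 ≈ -0.26754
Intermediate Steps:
H = 230148 (H = 6 - (-33)*6974 = 6 - 3*(-76714) = 6 + 230142 = 230148)
H/(-860241) = 230148/(-860241) = 230148*(-1/860241) = -76716/286747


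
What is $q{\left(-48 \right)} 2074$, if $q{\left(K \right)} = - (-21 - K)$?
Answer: $-55998$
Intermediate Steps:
$q{\left(K \right)} = 21 + K$
$q{\left(-48 \right)} 2074 = \left(21 - 48\right) 2074 = \left(-27\right) 2074 = -55998$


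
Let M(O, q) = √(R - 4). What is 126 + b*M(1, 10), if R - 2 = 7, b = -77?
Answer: 126 - 77*√5 ≈ -46.177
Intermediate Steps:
R = 9 (R = 2 + 7 = 9)
M(O, q) = √5 (M(O, q) = √(9 - 4) = √5)
126 + b*M(1, 10) = 126 - 77*√5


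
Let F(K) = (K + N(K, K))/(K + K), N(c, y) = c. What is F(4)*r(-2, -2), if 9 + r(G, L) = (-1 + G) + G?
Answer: -14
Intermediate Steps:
r(G, L) = -10 + 2*G (r(G, L) = -9 + ((-1 + G) + G) = -9 + (-1 + 2*G) = -10 + 2*G)
F(K) = 1 (F(K) = (K + K)/(K + K) = (2*K)/((2*K)) = (2*K)*(1/(2*K)) = 1)
F(4)*r(-2, -2) = 1*(-10 + 2*(-2)) = 1*(-10 - 4) = 1*(-14) = -14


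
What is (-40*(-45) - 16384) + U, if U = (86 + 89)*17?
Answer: -11609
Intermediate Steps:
U = 2975 (U = 175*17 = 2975)
(-40*(-45) - 16384) + U = (-40*(-45) - 16384) + 2975 = (1800 - 16384) + 2975 = -14584 + 2975 = -11609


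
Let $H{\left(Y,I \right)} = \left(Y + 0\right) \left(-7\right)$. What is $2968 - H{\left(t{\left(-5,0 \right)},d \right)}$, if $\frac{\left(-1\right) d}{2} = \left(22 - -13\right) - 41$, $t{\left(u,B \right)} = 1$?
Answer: $2975$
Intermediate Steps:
$d = 12$ ($d = - 2 \left(\left(22 - -13\right) - 41\right) = - 2 \left(\left(22 + 13\right) - 41\right) = - 2 \left(35 - 41\right) = \left(-2\right) \left(-6\right) = 12$)
$H{\left(Y,I \right)} = - 7 Y$ ($H{\left(Y,I \right)} = Y \left(-7\right) = - 7 Y$)
$2968 - H{\left(t{\left(-5,0 \right)},d \right)} = 2968 - \left(-7\right) 1 = 2968 - -7 = 2968 + 7 = 2975$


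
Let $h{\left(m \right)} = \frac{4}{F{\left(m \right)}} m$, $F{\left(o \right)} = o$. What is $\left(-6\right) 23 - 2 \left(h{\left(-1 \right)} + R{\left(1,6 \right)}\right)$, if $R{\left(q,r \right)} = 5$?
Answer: $-156$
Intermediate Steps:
$h{\left(m \right)} = 4$ ($h{\left(m \right)} = \frac{4}{m} m = 4$)
$\left(-6\right) 23 - 2 \left(h{\left(-1 \right)} + R{\left(1,6 \right)}\right) = \left(-6\right) 23 - 2 \left(4 + 5\right) = -138 - 18 = -156$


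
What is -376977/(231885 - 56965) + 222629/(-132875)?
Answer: -17806616711/4648499000 ≈ -3.8306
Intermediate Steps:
-376977/(231885 - 56965) + 222629/(-132875) = -376977/174920 + 222629*(-1/132875) = -376977*1/174920 - 222629/132875 = -376977/174920 - 222629/132875 = -17806616711/4648499000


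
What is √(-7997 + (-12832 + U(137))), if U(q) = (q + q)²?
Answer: √54247 ≈ 232.91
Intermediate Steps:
U(q) = 4*q² (U(q) = (2*q)² = 4*q²)
√(-7997 + (-12832 + U(137))) = √(-7997 + (-12832 + 4*137²)) = √(-7997 + (-12832 + 4*18769)) = √(-7997 + (-12832 + 75076)) = √(-7997 + 62244) = √54247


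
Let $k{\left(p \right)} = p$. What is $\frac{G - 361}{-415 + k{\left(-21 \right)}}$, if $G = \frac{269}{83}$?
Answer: $\frac{14847}{18094} \approx 0.82055$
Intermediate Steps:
$G = \frac{269}{83}$ ($G = 269 \cdot \frac{1}{83} = \frac{269}{83} \approx 3.241$)
$\frac{G - 361}{-415 + k{\left(-21 \right)}} = \frac{\frac{269}{83} - 361}{-415 - 21} = - \frac{29694}{83 \left(-436\right)} = \left(- \frac{29694}{83}\right) \left(- \frac{1}{436}\right) = \frac{14847}{18094}$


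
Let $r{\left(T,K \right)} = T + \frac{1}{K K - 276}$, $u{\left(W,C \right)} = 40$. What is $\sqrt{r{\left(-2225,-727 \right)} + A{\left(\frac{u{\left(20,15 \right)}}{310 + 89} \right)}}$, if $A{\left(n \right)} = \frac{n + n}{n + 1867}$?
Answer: $\frac{2 i \sqrt{86145979379095655362870307}}{393534222169} \approx 47.17 i$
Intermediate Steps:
$A{\left(n \right)} = \frac{2 n}{1867 + n}$
$r{\left(T,K \right)} = T + \frac{1}{-276 + K^{2}}$ ($r{\left(T,K \right)} = T + \frac{1}{K^{2} - 276} = T + \frac{1}{-276 + K^{2}}$)
$\sqrt{r{\left(-2225,-727 \right)} + A{\left(\frac{u{\left(20,15 \right)}}{310 + 89} \right)}} = \sqrt{\frac{1 - -614100 - 2225 \left(-727\right)^{2}}{-276 + \left(-727\right)^{2}} + \frac{2 \frac{40}{310 + 89}}{1867 + \frac{40}{310 + 89}}} = \sqrt{\frac{1 + 614100 - 1175977025}{-276 + 528529} + \frac{2 \cdot \frac{40}{399}}{1867 + \frac{40}{399}}} = \sqrt{\frac{1 + 614100 - 1175977025}{528253} + \frac{2 \cdot 40 \cdot \frac{1}{399}}{1867 + 40 \cdot \frac{1}{399}}} = \sqrt{\frac{1}{528253} \left(-1175362924\right) + 2 \cdot \frac{40}{399} \frac{1}{1867 + \frac{40}{399}}} = \sqrt{- \frac{1175362924}{528253} + 2 \cdot \frac{40}{399} \frac{1}{\frac{744973}{399}}} = \sqrt{- \frac{1175362924}{528253} + 2 \cdot \frac{40}{399} \cdot \frac{399}{744973}} = \sqrt{- \frac{1175362924}{528253} + \frac{80}{744973}} = \sqrt{- \frac{875613601320812}{393534222169}} = \frac{2 i \sqrt{86145979379095655362870307}}{393534222169}$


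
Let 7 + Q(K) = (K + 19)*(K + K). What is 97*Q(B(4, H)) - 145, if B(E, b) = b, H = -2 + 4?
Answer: 7324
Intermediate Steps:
H = 2
Q(K) = -7 + 2*K*(19 + K) (Q(K) = -7 + (K + 19)*(K + K) = -7 + (19 + K)*(2*K) = -7 + 2*K*(19 + K))
97*Q(B(4, H)) - 145 = 97*(-7 + 2*2**2 + 38*2) - 145 = 97*(-7 + 2*4 + 76) - 145 = 97*(-7 + 8 + 76) - 145 = 97*77 - 145 = 7469 - 145 = 7324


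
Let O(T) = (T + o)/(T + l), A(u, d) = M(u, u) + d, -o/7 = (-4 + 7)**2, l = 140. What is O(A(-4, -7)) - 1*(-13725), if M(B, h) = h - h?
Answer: 260765/19 ≈ 13724.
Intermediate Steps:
M(B, h) = 0
o = -63 (o = -7*(-4 + 7)**2 = -7*3**2 = -7*9 = -63)
A(u, d) = d (A(u, d) = 0 + d = d)
O(T) = (-63 + T)/(140 + T) (O(T) = (T - 63)/(T + 140) = (-63 + T)/(140 + T))
O(A(-4, -7)) - 1*(-13725) = (-63 - 7)/(140 - 7) - 1*(-13725) = -70/133 + 13725 = (1/133)*(-70) + 13725 = -10/19 + 13725 = 260765/19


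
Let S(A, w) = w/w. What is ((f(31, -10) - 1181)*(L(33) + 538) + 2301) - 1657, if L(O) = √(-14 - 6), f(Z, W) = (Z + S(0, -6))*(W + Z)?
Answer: -273198 - 1018*I*√5 ≈ -2.732e+5 - 2276.3*I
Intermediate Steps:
S(A, w) = 1
f(Z, W) = (1 + Z)*(W + Z) (f(Z, W) = (Z + 1)*(W + Z) = (1 + Z)*(W + Z))
L(O) = 2*I*√5 (L(O) = √(-20) = 2*I*√5)
((f(31, -10) - 1181)*(L(33) + 538) + 2301) - 1657 = (((-10 + 31 + 31² - 10*31) - 1181)*(2*I*√5 + 538) + 2301) - 1657 = (((-10 + 31 + 961 - 310) - 1181)*(538 + 2*I*√5) + 2301) - 1657 = ((672 - 1181)*(538 + 2*I*√5) + 2301) - 1657 = (-509*(538 + 2*I*√5) + 2301) - 1657 = ((-273842 - 1018*I*√5) + 2301) - 1657 = (-271541 - 1018*I*√5) - 1657 = -273198 - 1018*I*√5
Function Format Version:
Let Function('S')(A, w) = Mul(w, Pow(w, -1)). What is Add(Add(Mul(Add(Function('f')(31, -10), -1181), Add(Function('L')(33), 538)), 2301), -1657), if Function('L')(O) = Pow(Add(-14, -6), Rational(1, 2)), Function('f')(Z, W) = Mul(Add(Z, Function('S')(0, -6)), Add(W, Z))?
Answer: Add(-273198, Mul(-1018, I, Pow(5, Rational(1, 2)))) ≈ Add(-2.7320e+5, Mul(-2276.3, I))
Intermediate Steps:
Function('S')(A, w) = 1
Function('f')(Z, W) = Mul(Add(1, Z), Add(W, Z)) (Function('f')(Z, W) = Mul(Add(Z, 1), Add(W, Z)) = Mul(Add(1, Z), Add(W, Z)))
Function('L')(O) = Mul(2, I, Pow(5, Rational(1, 2))) (Function('L')(O) = Pow(-20, Rational(1, 2)) = Mul(2, I, Pow(5, Rational(1, 2))))
Add(Add(Mul(Add(Function('f')(31, -10), -1181), Add(Function('L')(33), 538)), 2301), -1657) = Add(Add(Mul(Add(Add(-10, 31, Pow(31, 2), Mul(-10, 31)), -1181), Add(Mul(2, I, Pow(5, Rational(1, 2))), 538)), 2301), -1657) = Add(Add(Mul(Add(Add(-10, 31, 961, -310), -1181), Add(538, Mul(2, I, Pow(5, Rational(1, 2))))), 2301), -1657) = Add(Add(Mul(Add(672, -1181), Add(538, Mul(2, I, Pow(5, Rational(1, 2))))), 2301), -1657) = Add(Add(Mul(-509, Add(538, Mul(2, I, Pow(5, Rational(1, 2))))), 2301), -1657) = Add(Add(Add(-273842, Mul(-1018, I, Pow(5, Rational(1, 2)))), 2301), -1657) = Add(Add(-271541, Mul(-1018, I, Pow(5, Rational(1, 2)))), -1657) = Add(-273198, Mul(-1018, I, Pow(5, Rational(1, 2))))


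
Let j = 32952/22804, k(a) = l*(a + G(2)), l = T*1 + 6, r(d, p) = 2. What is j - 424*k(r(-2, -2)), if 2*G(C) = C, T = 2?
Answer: -58005138/5701 ≈ -10175.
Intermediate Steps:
G(C) = C/2
l = 8 (l = 2*1 + 6 = 2 + 6 = 8)
k(a) = 8 + 8*a (k(a) = 8*(a + (1/2)*2) = 8*(a + 1) = 8*(1 + a) = 8 + 8*a)
j = 8238/5701 (j = 32952*(1/22804) = 8238/5701 ≈ 1.4450)
j - 424*k(r(-2, -2)) = 8238/5701 - 424*(8 + 8*2) = 8238/5701 - 424*(8 + 16) = 8238/5701 - 424*24 = 8238/5701 - 10176 = -58005138/5701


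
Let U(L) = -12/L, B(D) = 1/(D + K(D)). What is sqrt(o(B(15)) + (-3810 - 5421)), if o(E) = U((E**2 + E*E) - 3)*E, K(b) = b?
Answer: I*sqrt(16798340211)/1349 ≈ 96.077*I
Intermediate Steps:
B(D) = 1/(2*D) (B(D) = 1/(D + D) = 1/(2*D))
o(E) = -12*E/(-3 + 2*E**2) (o(E) = (-12/((E**2 + E*E) - 3))*E = (-12/((E**2 + E**2) - 3))*E = (-12/(2*E**2 - 3))*E = (-12/(-3 + 2*E**2))*E = -12*E/(-3 + 2*E**2))
sqrt(o(B(15)) + (-3810 - 5421)) = sqrt(-12*(1/2)/15/(-3 + 2*((1/2)/15)**2) + (-3810 - 5421)) = sqrt(-12*(1/2)*(1/15)/(-3 + 2*((1/2)*(1/15))**2) - 9231) = sqrt(-12*1/30/(-3 + 2*(1/30)**2) - 9231) = sqrt(-12*1/30/(-3 + 2*(1/900)) - 9231) = sqrt(-12*1/30/(-3 + 1/450) - 9231) = sqrt(-12*1/30/(-1349/450) - 9231) = sqrt(-12*1/30*(-450/1349) - 9231) = sqrt(180/1349 - 9231) = sqrt(-12452439/1349) = I*sqrt(16798340211)/1349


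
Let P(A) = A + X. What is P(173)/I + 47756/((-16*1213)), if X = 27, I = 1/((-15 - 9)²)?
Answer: 558938461/4852 ≈ 1.1520e+5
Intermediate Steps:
I = 1/576 (I = 1/((-24)²) = 1/576 ≈ 0.0017361)
P(A) = 27 + A (P(A) = A + 27 = 27 + A)
P(173)/I + 47756/((-16*1213)) = (27 + 173)/(1/576) + 47756/((-16*1213)) = 200*576 + 47756/(-19408) = 115200 + 47756*(-1/19408) = 115200 - 11939/4852 = 558938461/4852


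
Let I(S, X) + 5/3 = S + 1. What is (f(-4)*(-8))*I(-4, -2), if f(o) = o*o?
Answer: 1792/3 ≈ 597.33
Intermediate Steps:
I(S, X) = -⅔ + S (I(S, X) = -5/3 + (S + 1) = -5/3 + (1 + S) = -⅔ + S)
f(o) = o²
(f(-4)*(-8))*I(-4, -2) = ((-4)²*(-8))*(-⅔ - 4) = (16*(-8))*(-14/3) = -128*(-14/3) = 1792/3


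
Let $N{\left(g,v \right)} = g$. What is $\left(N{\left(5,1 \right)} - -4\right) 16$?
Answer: $144$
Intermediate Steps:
$\left(N{\left(5,1 \right)} - -4\right) 16 = \left(5 - -4\right) 16 = \left(5 + 4\right) 16 = 9 \cdot 16 = 144$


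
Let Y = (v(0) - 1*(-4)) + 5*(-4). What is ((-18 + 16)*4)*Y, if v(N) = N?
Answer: 128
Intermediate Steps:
Y = -16 (Y = (0 - 1*(-4)) + 5*(-4) = (0 + 4) - 20 = 4 - 20 = -16)
((-18 + 16)*4)*Y = ((-18 + 16)*4)*(-16) = -2*4*(-16) = -8*(-16) = 128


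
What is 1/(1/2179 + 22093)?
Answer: 2179/48140648 ≈ 4.5263e-5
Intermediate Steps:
1/(1/2179 + 22093) = 1/(48140648/2179) = 2179/48140648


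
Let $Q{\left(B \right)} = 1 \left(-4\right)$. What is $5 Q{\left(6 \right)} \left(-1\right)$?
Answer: $20$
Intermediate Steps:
$Q{\left(B \right)} = -4$
$5 Q{\left(6 \right)} \left(-1\right) = 5 \left(-4\right) \left(-1\right) = \left(-20\right) \left(-1\right) = 20$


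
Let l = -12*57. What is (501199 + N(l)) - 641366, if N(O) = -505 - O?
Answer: -139988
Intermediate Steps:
l = -684
(501199 + N(l)) - 641366 = (501199 + (-505 - 1*(-684))) - 641366 = (501199 + (-505 + 684)) - 641366 = (501199 + 179) - 641366 = 501378 - 641366 = -139988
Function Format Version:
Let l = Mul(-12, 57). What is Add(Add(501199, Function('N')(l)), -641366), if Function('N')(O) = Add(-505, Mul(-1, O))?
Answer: -139988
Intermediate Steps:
l = -684
Add(Add(501199, Function('N')(l)), -641366) = Add(Add(501199, Add(-505, Mul(-1, -684))), -641366) = Add(Add(501199, Add(-505, 684)), -641366) = Add(Add(501199, 179), -641366) = Add(501378, -641366) = -139988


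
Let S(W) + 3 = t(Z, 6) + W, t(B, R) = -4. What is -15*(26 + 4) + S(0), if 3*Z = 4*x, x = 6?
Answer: -457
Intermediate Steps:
Z = 8 (Z = (4*6)/3 = (⅓)*24 = 8)
S(W) = -7 + W (S(W) = -3 + (-4 + W) = -7 + W)
-15*(26 + 4) + S(0) = -15*(26 + 4) + (-7 + 0) = -15*30 - 7 = -450 - 7 = -457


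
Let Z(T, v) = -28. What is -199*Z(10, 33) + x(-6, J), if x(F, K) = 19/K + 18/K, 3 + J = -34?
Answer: 5571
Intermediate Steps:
J = -37 (J = -3 - 34 = -37)
x(F, K) = 37/K
-199*Z(10, 33) + x(-6, J) = -199*(-28) + 37/(-37) = 5572 + 37*(-1/37) = 5572 - 1 = 5571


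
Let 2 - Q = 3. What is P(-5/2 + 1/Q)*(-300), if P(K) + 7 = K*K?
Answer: -1575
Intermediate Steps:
Q = -1 (Q = 2 - 1*3 = 2 - 3 = -1)
P(K) = -7 + K**2 (P(K) = -7 + K*K = -7 + K**2)
P(-5/2 + 1/Q)*(-300) = (-7 + (-5/2 + 1/(-1))**2)*(-300) = (-7 + (-5*1/2 + 1*(-1))**2)*(-300) = (-7 + (-5/2 - 1)**2)*(-300) = (-7 + (-7/2)**2)*(-300) = (-7 + 49/4)*(-300) = (21/4)*(-300) = -1575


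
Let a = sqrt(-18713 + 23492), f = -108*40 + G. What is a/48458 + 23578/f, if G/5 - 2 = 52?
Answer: -11789/2025 + 9*sqrt(59)/48458 ≈ -5.8203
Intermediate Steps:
G = 270 (G = 10 + 5*52 = 10 + 260 = 270)
f = -4050 (f = -108*40 + 270 = -4320 + 270 = -4050)
a = 9*sqrt(59) (a = sqrt(4779) = 9*sqrt(59) ≈ 69.130)
a/48458 + 23578/f = (9*sqrt(59))/48458 + 23578/(-4050) = (9*sqrt(59))*(1/48458) + 23578*(-1/4050) = 9*sqrt(59)/48458 - 11789/2025 = -11789/2025 + 9*sqrt(59)/48458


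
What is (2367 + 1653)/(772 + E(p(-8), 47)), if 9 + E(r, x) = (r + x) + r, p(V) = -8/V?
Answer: 1005/203 ≈ 4.9507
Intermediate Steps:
E(r, x) = -9 + x + 2*r (E(r, x) = -9 + ((r + x) + r) = -9 + (x + 2*r) = -9 + x + 2*r)
(2367 + 1653)/(772 + E(p(-8), 47)) = (2367 + 1653)/(772 + (-9 + 47 + 2*(-8/(-8)))) = 4020/(772 + (-9 + 47 + 2*(-8*(-⅛)))) = 4020/(772 + (-9 + 47 + 2*1)) = 4020/(772 + (-9 + 47 + 2)) = 4020/(772 + 40) = 4020/812 = 4020*(1/812) = 1005/203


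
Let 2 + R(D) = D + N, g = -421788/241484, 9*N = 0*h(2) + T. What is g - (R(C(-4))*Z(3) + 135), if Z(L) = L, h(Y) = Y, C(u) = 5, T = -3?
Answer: -8738500/60371 ≈ -144.75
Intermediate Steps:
N = -1/3 (N = (0*2 - 3)/9 = (0 - 3)/9 = (1/9)*(-3) = -1/3 ≈ -0.33333)
g = -105447/60371 (g = -421788*1/241484 = -105447/60371 ≈ -1.7467)
R(D) = -7/3 + D (R(D) = -2 + (D - 1/3) = -2 + (-1/3 + D) = -7/3 + D)
g - (R(C(-4))*Z(3) + 135) = -105447/60371 - ((-7/3 + 5)*3 + 135) = -105447/60371 - ((8/3)*3 + 135) = -105447/60371 - (8 + 135) = -105447/60371 - 1*143 = -105447/60371 - 143 = -8738500/60371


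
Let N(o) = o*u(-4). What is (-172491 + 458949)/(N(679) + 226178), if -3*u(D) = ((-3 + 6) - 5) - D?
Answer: 429687/338588 ≈ 1.2691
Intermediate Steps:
u(D) = ⅔ + D/3 (u(D) = -(((-3 + 6) - 5) - D)/3 = -((3 - 5) - D)/3 = -(-2 - D)/3 = ⅔ + D/3)
N(o) = -2*o/3 (N(o) = o*(⅔ + (⅓)*(-4)) = o*(⅔ - 4/3) = o*(-⅔) = -2*o/3)
(-172491 + 458949)/(N(679) + 226178) = (-172491 + 458949)/(-⅔*679 + 226178) = 286458/(-1358/3 + 226178) = 286458/(677176/3) = 286458*(3/677176) = 429687/338588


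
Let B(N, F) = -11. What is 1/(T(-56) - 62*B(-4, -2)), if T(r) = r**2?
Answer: 1/3818 ≈ 0.00026192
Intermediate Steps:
1/(T(-56) - 62*B(-4, -2)) = 1/((-56)**2 - 62*(-11)) = 1/(3136 + 682) = 1/3818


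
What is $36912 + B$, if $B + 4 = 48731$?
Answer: $85639$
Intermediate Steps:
$B = 48727$ ($B = -4 + 48731 = 48727$)
$36912 + B = 36912 + 48727 = 85639$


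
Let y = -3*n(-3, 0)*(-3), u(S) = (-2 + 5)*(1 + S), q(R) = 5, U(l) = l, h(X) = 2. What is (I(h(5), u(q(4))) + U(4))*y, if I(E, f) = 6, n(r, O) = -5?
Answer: -450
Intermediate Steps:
u(S) = 3 + 3*S (u(S) = 3*(1 + S) = 3 + 3*S)
y = -45 (y = -3*(-5)*(-3) = 15*(-3) = -45)
(I(h(5), u(q(4))) + U(4))*y = (6 + 4)*(-45) = 10*(-45) = -450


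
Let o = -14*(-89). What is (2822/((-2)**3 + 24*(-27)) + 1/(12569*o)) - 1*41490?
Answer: -106573953863633/2568399736 ≈ -41494.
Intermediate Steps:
o = 1246
(2822/((-2)**3 + 24*(-27)) + 1/(12569*o)) - 1*41490 = (2822/((-2)**3 + 24*(-27)) + 1/(12569*1246)) - 1*41490 = (2822/(-8 - 648) + (1/12569)*(1/1246)) - 41490 = (2822/(-656) + 1/15660974) - 41490 = (2822*(-1/656) + 1/15660974) - 41490 = (-1411/328 + 1/15660974) - 41490 = -11048816993/2568399736 - 41490 = -106573953863633/2568399736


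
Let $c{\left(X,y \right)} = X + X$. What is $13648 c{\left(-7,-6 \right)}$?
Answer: $-191072$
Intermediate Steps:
$c{\left(X,y \right)} = 2 X$
$13648 c{\left(-7,-6 \right)} = 13648 \cdot 2 \left(-7\right) = 13648 \left(-14\right) = -191072$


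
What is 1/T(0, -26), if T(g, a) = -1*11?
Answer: -1/11 ≈ -0.090909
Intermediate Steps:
T(g, a) = -11
1/T(0, -26) = 1/(-11) = -1/11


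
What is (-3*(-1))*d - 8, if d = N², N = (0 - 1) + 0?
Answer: -5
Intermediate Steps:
N = -1 (N = -1 + 0 = -1)
d = 1 (d = (-1)² = 1)
(-3*(-1))*d - 8 = -3*(-1)*1 - 8 = 3*1 - 8 = 3 - 8 = -5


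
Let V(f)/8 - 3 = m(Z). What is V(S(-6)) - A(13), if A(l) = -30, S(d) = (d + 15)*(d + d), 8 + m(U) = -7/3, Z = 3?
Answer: -86/3 ≈ -28.667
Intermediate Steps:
m(U) = -31/3 (m(U) = -8 - 7/3 = -31/3)
S(d) = 2*d*(15 + d) (S(d) = (15 + d)*(2*d) = 2*d*(15 + d))
V(f) = -176/3 (V(f) = 24 + 8*(-31/3) = 24 - 248/3 = -176/3)
V(S(-6)) - A(13) = -176/3 - 1*(-30) = -176/3 + 30 = -86/3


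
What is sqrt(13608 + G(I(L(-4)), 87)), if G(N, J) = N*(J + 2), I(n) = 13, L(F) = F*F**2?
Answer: sqrt(14765) ≈ 121.51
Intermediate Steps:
L(F) = F**3
G(N, J) = N*(2 + J)
sqrt(13608 + G(I(L(-4)), 87)) = sqrt(13608 + 13*(2 + 87)) = sqrt(13608 + 13*89) = sqrt(13608 + 1157) = sqrt(14765)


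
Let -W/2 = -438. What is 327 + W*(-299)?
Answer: -261597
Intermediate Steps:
W = 876 (W = -2*(-438) = 876)
327 + W*(-299) = 327 + 876*(-299) = 327 - 261924 = -261597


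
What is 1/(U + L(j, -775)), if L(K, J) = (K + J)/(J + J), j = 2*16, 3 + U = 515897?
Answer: 1550/799636443 ≈ 1.9384e-6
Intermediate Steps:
U = 515894 (U = -3 + 515897 = 515894)
j = 32
L(K, J) = (J + K)/(2*J) (L(K, J) = (J + K)/((2*J)) = (J + K)*(1/(2*J)) = (J + K)/(2*J))
1/(U + L(j, -775)) = 1/(515894 + (½)*(-775 + 32)/(-775)) = 1/(515894 + (½)*(-1/775)*(-743)) = 1/(515894 + 743/1550) = 1/(799636443/1550) = 1550/799636443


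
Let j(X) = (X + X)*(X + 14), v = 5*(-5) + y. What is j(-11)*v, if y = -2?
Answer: 1782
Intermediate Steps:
v = -27 (v = 5*(-5) - 2 = -25 - 2 = -27)
j(X) = 2*X*(14 + X) (j(X) = (2*X)*(14 + X) = 2*X*(14 + X))
j(-11)*v = (2*(-11)*(14 - 11))*(-27) = (2*(-11)*3)*(-27) = -66*(-27) = 1782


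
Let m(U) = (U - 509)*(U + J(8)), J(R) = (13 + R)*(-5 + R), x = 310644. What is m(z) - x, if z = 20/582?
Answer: -29022407951/84681 ≈ -3.4273e+5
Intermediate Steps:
z = 10/291 (z = 20*(1/582) = 10/291 ≈ 0.034364)
J(R) = (-5 + R)*(13 + R)
m(U) = (-509 + U)*(63 + U) (m(U) = (U - 509)*(U + (-65 + 8² + 8*8)) = (-509 + U)*(U + (-65 + 64 + 64)) = (-509 + U)*(U + 63) = (-509 + U)*(63 + U))
m(z) - x = (-32067 + (10/291)² - 446*10/291) - 1*310644 = (-32067 + 100/84681 - 4460/291) - 310644 = -2716763387/84681 - 310644 = -29022407951/84681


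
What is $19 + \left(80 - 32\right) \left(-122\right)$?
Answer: $-5837$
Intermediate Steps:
$19 + \left(80 - 32\right) \left(-122\right) = 19 + 48 \left(-122\right) = 19 - 5856 = -5837$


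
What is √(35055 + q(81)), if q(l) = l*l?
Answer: 204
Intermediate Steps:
q(l) = l²
√(35055 + q(81)) = √(35055 + 81²) = √(35055 + 6561) = √41616 = 204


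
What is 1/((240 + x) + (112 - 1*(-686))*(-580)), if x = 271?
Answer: -1/462329 ≈ -2.1630e-6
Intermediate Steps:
1/((240 + x) + (112 - 1*(-686))*(-580)) = 1/((240 + 271) + (112 - 1*(-686))*(-580)) = 1/(511 + (112 + 686)*(-580)) = 1/(511 + 798*(-580)) = 1/(511 - 462840) = 1/(-462329) = -1/462329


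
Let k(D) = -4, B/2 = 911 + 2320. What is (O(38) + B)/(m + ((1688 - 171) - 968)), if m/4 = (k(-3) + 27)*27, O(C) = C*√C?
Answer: 718/337 + 38*√38/3033 ≈ 2.2078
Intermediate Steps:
B = 6462 (B = 2*(911 + 2320) = 2*3231 = 6462)
O(C) = C^(3/2)
m = 2484 (m = 4*((-4 + 27)*27) = 4*(23*27) = 4*621 = 2484)
(O(38) + B)/(m + ((1688 - 171) - 968)) = (38^(3/2) + 6462)/(2484 + ((1688 - 171) - 968)) = (38*√38 + 6462)/(2484 + (1517 - 968)) = (6462 + 38*√38)/(2484 + 549) = (6462 + 38*√38)/3033 = (6462 + 38*√38)*(1/3033) = 718/337 + 38*√38/3033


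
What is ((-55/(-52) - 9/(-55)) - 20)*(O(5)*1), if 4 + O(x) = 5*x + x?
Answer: -53707/110 ≈ -488.25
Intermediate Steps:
O(x) = -4 + 6*x (O(x) = -4 + (5*x + x) = -4 + 6*x)
((-55/(-52) - 9/(-55)) - 20)*(O(5)*1) = ((-55/(-52) - 9/(-55)) - 20)*((-4 + 6*5)*1) = ((-55*(-1/52) - 9*(-1/55)) - 20)*((-4 + 30)*1) = ((55/52 + 9/55) - 20)*(26*1) = (3493/2860 - 20)*26 = -53707/2860*26 = -53707/110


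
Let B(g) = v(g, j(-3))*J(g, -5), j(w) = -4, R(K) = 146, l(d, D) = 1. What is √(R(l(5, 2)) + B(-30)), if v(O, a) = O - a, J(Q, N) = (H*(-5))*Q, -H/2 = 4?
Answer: √31346 ≈ 177.05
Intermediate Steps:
H = -8 (H = -2*4 = -8)
J(Q, N) = 40*Q (J(Q, N) = (-8*(-5))*Q = 40*Q)
B(g) = 40*g*(4 + g) (B(g) = (g - 1*(-4))*(40*g) = (g + 4)*(40*g) = (4 + g)*(40*g) = 40*g*(4 + g))
√(R(l(5, 2)) + B(-30)) = √(146 + 40*(-30)*(4 - 30)) = √(146 + 40*(-30)*(-26)) = √(146 + 31200) = √31346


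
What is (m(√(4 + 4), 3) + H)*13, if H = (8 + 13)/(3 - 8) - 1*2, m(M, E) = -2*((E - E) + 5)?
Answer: -1053/5 ≈ -210.60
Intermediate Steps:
m(M, E) = -10 (m(M, E) = -2*(0 + 5) = -2*5 = -10)
H = -31/5 (H = 21/(-5) - 2 = 21*(-⅕) - 2 = -21/5 - 2 = -31/5 ≈ -6.2000)
(m(√(4 + 4), 3) + H)*13 = (-10 - 31/5)*13 = -81/5*13 = -1053/5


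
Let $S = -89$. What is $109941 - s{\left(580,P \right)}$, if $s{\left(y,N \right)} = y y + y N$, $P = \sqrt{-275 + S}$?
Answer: $-226459 - 1160 i \sqrt{91} \approx -2.2646 \cdot 10^{5} - 11066.0 i$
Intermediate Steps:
$P = 2 i \sqrt{91}$ ($P = \sqrt{-275 - 89} = \sqrt{-364} = 2 i \sqrt{91} \approx 19.079 i$)
$s{\left(y,N \right)} = y^{2} + N y$
$109941 - s{\left(580,P \right)} = 109941 - 580 \left(2 i \sqrt{91} + 580\right) = 109941 - 580 \left(580 + 2 i \sqrt{91}\right) = 109941 - \left(336400 + 1160 i \sqrt{91}\right) = -226459 - 1160 i \sqrt{91}$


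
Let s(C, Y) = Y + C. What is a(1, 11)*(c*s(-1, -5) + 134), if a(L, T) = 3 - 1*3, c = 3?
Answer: 0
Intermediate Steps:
a(L, T) = 0 (a(L, T) = 3 - 3 = 0)
s(C, Y) = C + Y
a(1, 11)*(c*s(-1, -5) + 134) = 0*(3*(-1 - 5) + 134) = 0*(3*(-6) + 134) = 0*(-18 + 134) = 0*116 = 0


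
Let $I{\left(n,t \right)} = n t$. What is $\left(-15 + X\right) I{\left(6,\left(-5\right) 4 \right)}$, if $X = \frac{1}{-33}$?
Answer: $\frac{19840}{11} \approx 1803.6$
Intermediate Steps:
$X = - \frac{1}{33} \approx -0.030303$
$\left(-15 + X\right) I{\left(6,\left(-5\right) 4 \right)} = \left(-15 - \frac{1}{33}\right) 6 \left(\left(-5\right) 4\right) = - \frac{496 \cdot 6 \left(-20\right)}{33} = \left(- \frac{496}{33}\right) \left(-120\right) = \frac{19840}{11}$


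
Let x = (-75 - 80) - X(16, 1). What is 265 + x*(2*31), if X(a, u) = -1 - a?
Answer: -8291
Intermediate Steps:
x = -138 (x = (-75 - 80) - (-1 - 1*16) = -155 - (-1 - 16) = -155 - 1*(-17) = -155 + 17 = -138)
265 + x*(2*31) = 265 - 276*31 = 265 - 138*62 = 265 - 8556 = -8291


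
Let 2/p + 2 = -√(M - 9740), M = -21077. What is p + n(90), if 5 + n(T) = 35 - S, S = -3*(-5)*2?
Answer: -4/30821 + 2*I*√30817/30821 ≈ -0.00012978 + 0.011391*I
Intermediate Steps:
S = 30 (S = 15*2 = 30)
n(T) = 0 (n(T) = -5 + (35 - 1*30) = -5 + (35 - 30) = -5 + 5 = 0)
p = 2/(-2 - I*√30817) (p = 2/(-2 - √(-21077 - 9740)) = 2/(-2 - √(-30817)) = 2/(-2 - I*√30817) ≈ -0.00012978 + 0.011391*I)
p + n(90) = (-4/30821 + 2*I*√30817/30821) + 0 = -4/30821 + 2*I*√30817/30821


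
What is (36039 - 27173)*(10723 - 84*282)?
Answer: -114947690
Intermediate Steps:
(36039 - 27173)*(10723 - 84*282) = 8866*(10723 - 23688) = 8866*(-12965) = -114947690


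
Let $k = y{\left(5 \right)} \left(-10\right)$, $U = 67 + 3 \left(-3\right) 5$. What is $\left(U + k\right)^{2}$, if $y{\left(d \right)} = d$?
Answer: $784$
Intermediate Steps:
$U = 22$ ($U = 67 - 45 = 22$)
$k = -50$ ($k = 5 \left(-10\right) = -50$)
$\left(U + k\right)^{2} = \left(22 - 50\right)^{2} = \left(-28\right)^{2} = 784$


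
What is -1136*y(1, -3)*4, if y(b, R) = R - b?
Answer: 18176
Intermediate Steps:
-1136*y(1, -3)*4 = -1136*(-3 - 1*1)*4 = -1136*(-3 - 1)*4 = -(-4544)*4 = -1136*(-16) = 18176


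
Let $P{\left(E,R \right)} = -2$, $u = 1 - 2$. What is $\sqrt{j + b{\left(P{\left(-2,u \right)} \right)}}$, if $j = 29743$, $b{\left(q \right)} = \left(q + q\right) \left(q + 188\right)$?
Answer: $\sqrt{28999} \approx 170.29$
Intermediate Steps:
$u = -1$
$b{\left(q \right)} = 2 q \left(188 + q\right)$
$\sqrt{j + b{\left(P{\left(-2,u \right)} \right)}} = \sqrt{29743 + 2 \left(-2\right) \left(188 - 2\right)} = \sqrt{29743 + 2 \left(-2\right) 186} = \sqrt{29743 - 744} = \sqrt{28999}$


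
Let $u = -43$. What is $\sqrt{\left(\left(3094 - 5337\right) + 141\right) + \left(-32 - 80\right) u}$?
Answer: $\sqrt{2714} \approx 52.096$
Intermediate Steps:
$\sqrt{\left(\left(3094 - 5337\right) + 141\right) + \left(-32 - 80\right) u} = \sqrt{\left(\left(3094 - 5337\right) + 141\right) + \left(-32 - 80\right) \left(-43\right)} = \sqrt{\left(\left(3094 - 5337\right) + 141\right) - -4816} = \sqrt{\left(-2243 + 141\right) + 4816} = \sqrt{-2102 + 4816} = \sqrt{2714}$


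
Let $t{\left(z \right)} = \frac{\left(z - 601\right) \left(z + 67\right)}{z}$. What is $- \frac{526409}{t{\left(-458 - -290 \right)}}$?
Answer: $\frac{88436712}{77669} \approx 1138.6$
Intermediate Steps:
$t{\left(z \right)} = \frac{\left(-601 + z\right) \left(67 + z\right)}{z}$
$- \frac{526409}{t{\left(-458 - -290 \right)}} = - \frac{526409}{-534 - 168 - \frac{40267}{-458 - -290}} = - \frac{526409}{-534 + \left(-458 + 290\right) - \frac{40267}{-458 + 290}} = - \frac{526409}{-534 - 168 - \frac{40267}{-168}} = - \frac{526409}{-534 - 168 - - \frac{40267}{168}} = - \frac{526409}{-534 - 168 + \frac{40267}{168}} = - \frac{526409}{- \frac{77669}{168}} = \left(-526409\right) \left(- \frac{168}{77669}\right) = \frac{88436712}{77669}$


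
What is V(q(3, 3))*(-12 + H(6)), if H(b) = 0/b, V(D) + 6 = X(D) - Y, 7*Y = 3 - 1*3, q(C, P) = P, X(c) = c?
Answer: 36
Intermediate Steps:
Y = 0 (Y = (3 - 1*3)/7 = (3 - 3)/7 = (⅐)*0 = 0)
V(D) = -6 + D (V(D) = -6 + (D - 1*0) = -6 + (D + 0) = -6 + D)
H(b) = 0
V(q(3, 3))*(-12 + H(6)) = (-6 + 3)*(-12 + 0) = -3*(-12) = 36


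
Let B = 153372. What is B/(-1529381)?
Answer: -153372/1529381 ≈ -0.10028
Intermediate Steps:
B/(-1529381) = 153372/(-1529381) = 153372*(-1/1529381) = -153372/1529381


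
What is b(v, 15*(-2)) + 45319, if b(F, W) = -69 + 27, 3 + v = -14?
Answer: 45277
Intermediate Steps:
v = -17 (v = -3 - 14 = -17)
b(F, W) = -42
b(v, 15*(-2)) + 45319 = -42 + 45319 = 45277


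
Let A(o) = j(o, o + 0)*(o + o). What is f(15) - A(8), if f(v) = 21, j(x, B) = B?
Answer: -107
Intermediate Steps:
A(o) = 2*o² (A(o) = (o + 0)*(o + o) = o*(2*o) = 2*o²)
f(15) - A(8) = 21 - 2*8² = 21 - 2*64 = 21 - 1*128 = 21 - 128 = -107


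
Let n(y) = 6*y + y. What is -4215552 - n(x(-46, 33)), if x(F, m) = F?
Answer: -4215230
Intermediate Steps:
n(y) = 7*y
-4215552 - n(x(-46, 33)) = -4215552 - 7*(-46) = -4215552 - 1*(-322) = -4215552 + 322 = -4215230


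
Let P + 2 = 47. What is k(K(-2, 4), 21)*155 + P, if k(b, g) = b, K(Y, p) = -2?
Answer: -265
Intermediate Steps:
P = 45 (P = -2 + 47 = 45)
k(K(-2, 4), 21)*155 + P = -2*155 + 45 = -310 + 45 = -265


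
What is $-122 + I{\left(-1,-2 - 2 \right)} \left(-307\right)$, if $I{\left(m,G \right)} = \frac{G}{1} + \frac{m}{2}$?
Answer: $\frac{2519}{2} \approx 1259.5$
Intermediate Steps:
$I{\left(m,G \right)} = G + \frac{m}{2}$ ($I{\left(m,G \right)} = G 1 + m \frac{1}{2} = G + \frac{m}{2}$)
$-122 + I{\left(-1,-2 - 2 \right)} \left(-307\right) = -122 + \left(\left(-2 - 2\right) + \frac{1}{2} \left(-1\right)\right) \left(-307\right) = -122 + \left(-4 - \frac{1}{2}\right) \left(-307\right) = -122 - - \frac{2763}{2} = -122 + \frac{2763}{2} = \frac{2519}{2}$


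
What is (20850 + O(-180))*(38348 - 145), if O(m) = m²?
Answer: 2034309750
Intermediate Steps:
(20850 + O(-180))*(38348 - 145) = (20850 + (-180)²)*(38348 - 145) = (20850 + 32400)*38203 = 53250*38203 = 2034309750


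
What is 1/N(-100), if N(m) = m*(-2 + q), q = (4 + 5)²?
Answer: -1/7900 ≈ -0.00012658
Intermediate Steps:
q = 81 (q = 9² = 81)
N(m) = 79*m (N(m) = m*(-2 + 81) = m*79 = 79*m)
1/N(-100) = 1/(79*(-100)) = 1/(-7900) = -1/7900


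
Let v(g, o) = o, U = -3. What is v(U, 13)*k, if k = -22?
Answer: -286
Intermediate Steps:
v(U, 13)*k = 13*(-22) = -286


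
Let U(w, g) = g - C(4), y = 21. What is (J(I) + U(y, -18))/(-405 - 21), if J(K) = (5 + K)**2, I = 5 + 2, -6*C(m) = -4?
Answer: -188/639 ≈ -0.29421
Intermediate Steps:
C(m) = 2/3 (C(m) = -1/6*(-4) = 2/3)
U(w, g) = -2/3 + g (U(w, g) = g - 1*2/3 = g - 2/3 = -2/3 + g)
I = 7
(J(I) + U(y, -18))/(-405 - 21) = ((5 + 7)**2 + (-2/3 - 18))/(-405 - 21) = (12**2 - 56/3)/(-426) = (144 - 56/3)*(-1/426) = (376/3)*(-1/426) = -188/639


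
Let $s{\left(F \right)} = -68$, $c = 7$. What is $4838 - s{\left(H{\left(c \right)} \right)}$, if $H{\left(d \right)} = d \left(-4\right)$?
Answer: $4906$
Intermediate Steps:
$H{\left(d \right)} = - 4 d$
$4838 - s{\left(H{\left(c \right)} \right)} = 4838 - -68 = 4838 + 68 = 4906$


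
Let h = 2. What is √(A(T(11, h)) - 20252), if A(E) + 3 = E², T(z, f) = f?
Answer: I*√20251 ≈ 142.31*I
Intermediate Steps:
A(E) = -3 + E²
√(A(T(11, h)) - 20252) = √((-3 + 2²) - 20252) = √((-3 + 4) - 20252) = √(1 - 20252) = √(-20251) = I*√20251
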